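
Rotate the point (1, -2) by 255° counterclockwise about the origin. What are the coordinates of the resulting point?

Rotation matrix for 255°: [[cos 255°, -sin 255°], [sin 255°, cos 255°]] ≈ [[-0.258819, 0.965926], [-0.965926, -0.258819]]
[[-0.258819, 0.965926], [-0.965926, -0.258819]] × [1, -2]ᵀ ≈ [-2.1907, -0.4483]ᵀ
Result: (-2.1907, -0.4483)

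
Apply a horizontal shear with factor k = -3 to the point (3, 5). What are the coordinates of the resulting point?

Shear matrix for horizontal shear with factor k = -3:
[[1, -3], [0, 1]]
Result: (3, 5) → (-12, 5)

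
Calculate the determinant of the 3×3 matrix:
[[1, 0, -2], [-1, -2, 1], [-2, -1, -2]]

Expansion along first row:
det = 1·det([[-2,1],[-1,-2]]) - 0·det([[-1,1],[-2,-2]]) + -2·det([[-1,-2],[-2,-1]])
    = 1·(-2·-2 - 1·-1) - 0·(-1·-2 - 1·-2) + -2·(-1·-1 - -2·-2)
    = 1·5 - 0·4 + -2·-3
    = 5 + 0 + 6 = 11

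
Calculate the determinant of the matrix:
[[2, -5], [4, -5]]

For a 2×2 matrix [[a, b], [c, d]], det = ad - bc
det = (2)(-5) - (-5)(4) = -10 - -20 = 10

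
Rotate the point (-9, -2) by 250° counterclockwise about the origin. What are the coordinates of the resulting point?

Rotation matrix for 250°: [[cos 250°, -sin 250°], [sin 250°, cos 250°]] ≈ [[-0.342020, 0.939693], [-0.939693, -0.342020]]
[[-0.342020, 0.939693], [-0.939693, -0.342020]] × [-9, -2]ᵀ ≈ [1.1988, 9.1413]ᵀ
Result: (1.1988, 9.1413)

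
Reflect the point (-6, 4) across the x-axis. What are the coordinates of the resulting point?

Reflection across x-axis: (-6, 4) → (-6, -4)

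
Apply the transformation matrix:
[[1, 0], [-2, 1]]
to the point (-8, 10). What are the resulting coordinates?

Matrix multiplication:
[[1, 0], [-2, 1]] × [-8, 10]ᵀ
= [(1)(-8) + (0)(10), (-2)(-8) + (1)(10)]ᵀ
= [-8, 26]ᵀ
Result: (-8, 26)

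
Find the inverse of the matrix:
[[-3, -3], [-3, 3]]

For [[a,b],[c,d]], inverse = (1/det)·[[d,-b],[-c,a]]
det = (-3)(3) - (-3)(-3) = -9 - 9 = -18
Inverse = (1/-18)·[[3, 3], [3, -3]]
= [[-1/6, -1/6], [-1/6, 1/6]]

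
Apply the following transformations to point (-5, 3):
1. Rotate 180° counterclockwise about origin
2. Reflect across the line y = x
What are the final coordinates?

Step 1: Rotate 180° → (5, -3)
Step 2: Reflect across line y = x → (-3, 5)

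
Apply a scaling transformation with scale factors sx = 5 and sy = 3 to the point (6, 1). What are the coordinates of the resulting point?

Scaling matrix:
[[5, 0], [0, 3]]
Result: (6 × 5, 1 × 3) = (30, 3)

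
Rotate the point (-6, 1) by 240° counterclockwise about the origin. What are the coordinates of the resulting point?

Rotation matrix for 240°: [[cos 240°, -sin 240°], [sin 240°, cos 240°]] ≈ [[-0.500000, 0.866025], [-0.866025, -0.500000]]
[[-0.500000, 0.866025], [-0.866025, -0.500000]] × [-6, 1]ᵀ ≈ [3.8660, 4.6962]ᵀ
Result: (3.8660, 4.6962)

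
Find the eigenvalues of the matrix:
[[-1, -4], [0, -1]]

Characteristic equation: det(A - λI) = 0
λ² - (trace)λ + (det) = 0
trace = -1 + -1 = -2, det = (-1)(-1) - (-4)(0) = 1
λ² - (-2)λ + (1) = 0
λ = (-2 ± √((-2)² - 4·(1))) / 2 = (-2 ± √0) / 2
Solving: λ = -1, -1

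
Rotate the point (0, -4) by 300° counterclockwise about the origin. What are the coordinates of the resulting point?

Rotation matrix for 300°: [[cos 300°, -sin 300°], [sin 300°, cos 300°]] ≈ [[0.500000, 0.866025], [-0.866025, 0.500000]]
[[0.500000, 0.866025], [-0.866025, 0.500000]] × [0, -4]ᵀ ≈ [-3.4641, -2]ᵀ
Result: (-3.4641, -2)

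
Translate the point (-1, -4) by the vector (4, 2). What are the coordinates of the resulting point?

Translation by (4, 2) (homogeneous matrix [[1, 0, 4], [0, 1, 2], [0, 0, 1]]):
x' = -1 + 4 = 3
y' = -4 + 2 = -2
Result: (3, -2)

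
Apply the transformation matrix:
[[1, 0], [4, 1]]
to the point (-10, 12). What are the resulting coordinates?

Matrix multiplication:
[[1, 0], [4, 1]] × [-10, 12]ᵀ
= [(1)(-10) + (0)(12), (4)(-10) + (1)(12)]ᵀ
= [-10, -28]ᵀ
Result: (-10, -28)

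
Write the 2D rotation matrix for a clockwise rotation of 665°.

Rotation matrix formula: [[cos θ, -sin θ], [sin θ, cos θ]]
A clockwise rotation by 665° is equivalent to a counterclockwise rotation by -665°.
For θ = -665°:
cos(-665°) = 0.5736
sin(-665°) = 0.8192
Result: [[0.5736, -0.8192], [0.8192, 0.5736]]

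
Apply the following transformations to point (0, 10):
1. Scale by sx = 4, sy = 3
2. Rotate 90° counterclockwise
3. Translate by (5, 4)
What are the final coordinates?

Step 1: Scale → (0, 30)
Step 2: Rotate 90° → (-30, 0)
Step 3: Translate → (-25, 4)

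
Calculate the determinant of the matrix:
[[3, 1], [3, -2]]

For a 2×2 matrix [[a, b], [c, d]], det = ad - bc
det = (3)(-2) - (1)(3) = -6 - 3 = -9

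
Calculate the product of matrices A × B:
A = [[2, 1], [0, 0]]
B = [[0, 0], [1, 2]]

Matrix multiplication:
C[0][0] = 2×0 + 1×1 = 1
C[0][1] = 2×0 + 1×2 = 2
C[1][0] = 0×0 + 0×1 = 0
C[1][1] = 0×0 + 0×2 = 0
Result: [[1, 2], [0, 0]]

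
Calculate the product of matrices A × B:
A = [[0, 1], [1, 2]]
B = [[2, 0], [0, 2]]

Matrix multiplication:
C[0][0] = 0×2 + 1×0 = 0
C[0][1] = 0×0 + 1×2 = 2
C[1][0] = 1×2 + 2×0 = 2
C[1][1] = 1×0 + 2×2 = 4
Result: [[0, 2], [2, 4]]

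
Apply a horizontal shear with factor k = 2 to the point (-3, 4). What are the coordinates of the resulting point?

Shear matrix for horizontal shear with factor k = 2:
[[1, 2], [0, 1]]
Result: (-3, 4) → (5, 4)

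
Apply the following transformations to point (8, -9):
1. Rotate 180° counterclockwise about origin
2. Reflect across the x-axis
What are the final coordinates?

Step 1: Rotate 180° → (-8, 9)
Step 2: Reflect across x-axis → (-8, -9)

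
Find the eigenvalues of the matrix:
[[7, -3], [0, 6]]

Characteristic equation: det(A - λI) = 0
λ² - (trace)λ + (det) = 0
trace = 7 + 6 = 13, det = (7)(6) - (-3)(0) = 42
λ² - (13)λ + (42) = 0
λ = (13 ± √((13)² - 4·(42))) / 2 = (13 ± √1) / 2
Solving: λ = 6, 7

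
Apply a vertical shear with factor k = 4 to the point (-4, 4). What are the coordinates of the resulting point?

Shear matrix for vertical shear with factor k = 4:
[[1, 0], [4, 1]]
Result: (-4, 4) → (-4, -12)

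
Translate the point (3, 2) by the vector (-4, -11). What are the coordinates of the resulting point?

Translation by (-4, -11) (homogeneous matrix [[1, 0, -4], [0, 1, -11], [0, 0, 1]]):
x' = 3 + -4 = -1
y' = 2 + -11 = -9
Result: (-1, -9)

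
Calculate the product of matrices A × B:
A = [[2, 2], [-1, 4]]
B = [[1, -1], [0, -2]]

Matrix multiplication:
C[0][0] = 2×1 + 2×0 = 2
C[0][1] = 2×-1 + 2×-2 = -6
C[1][0] = -1×1 + 4×0 = -1
C[1][1] = -1×-1 + 4×-2 = -7
Result: [[2, -6], [-1, -7]]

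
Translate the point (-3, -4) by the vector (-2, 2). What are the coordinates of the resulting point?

Translation by (-2, 2) (homogeneous matrix [[1, 0, -2], [0, 1, 2], [0, 0, 1]]):
x' = -3 + -2 = -5
y' = -4 + 2 = -2
Result: (-5, -2)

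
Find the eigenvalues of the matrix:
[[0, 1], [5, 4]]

Characteristic equation: det(A - λI) = 0
λ² - (trace)λ + (det) = 0
trace = 0 + 4 = 4, det = (0)(4) - (1)(5) = -5
λ² - (4)λ + (-5) = 0
λ = (4 ± √((4)² - 4·(-5))) / 2 = (4 ± √36) / 2
Solving: λ = -1, 5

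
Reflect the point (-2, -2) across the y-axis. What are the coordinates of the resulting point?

Reflection across y-axis: (-2, -2) → (2, -2)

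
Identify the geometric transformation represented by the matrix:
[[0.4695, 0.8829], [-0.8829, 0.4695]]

This matrix represents: rotation by 298° counterclockwise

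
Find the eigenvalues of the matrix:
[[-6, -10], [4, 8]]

Characteristic equation: det(A - λI) = 0
λ² - (trace)λ + (det) = 0
trace = -6 + 8 = 2, det = (-6)(8) - (-10)(4) = -8
λ² - (2)λ + (-8) = 0
λ = (2 ± √((2)² - 4·(-8))) / 2 = (2 ± √36) / 2
Solving: λ = -2, 4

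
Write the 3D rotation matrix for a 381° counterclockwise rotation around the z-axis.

Rotation matrix for counterclockwise 381° around z-axis:
cos(381°) = 0.9336, sin(381°) = 0.3584
Result: [[0.9336, -0.3584, 0], [0.3584, 0.9336, 0], [0, 0, 1]]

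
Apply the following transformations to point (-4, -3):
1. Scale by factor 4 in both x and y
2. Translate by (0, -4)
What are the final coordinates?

Step 1: Scale (-4, -3) by 4 → (-16, -12)
Step 2: Translate by (0, -4) → (-16, -16)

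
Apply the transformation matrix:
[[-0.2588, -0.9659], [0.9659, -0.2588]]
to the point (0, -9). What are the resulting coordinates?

Matrix multiplication:
[[-0.2588, -0.9659], [0.9659, -0.2588]] × [0, -9]ᵀ
= [(-0.2588)(0) + (-0.9659)(-9), (0.9659)(0) + (-0.2588)(-9)]ᵀ
= [8.6931, 2.3292]ᵀ
Result: (8.6931, 2.3292)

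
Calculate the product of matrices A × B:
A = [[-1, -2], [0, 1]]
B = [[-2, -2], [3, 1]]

Matrix multiplication:
C[0][0] = -1×-2 + -2×3 = -4
C[0][1] = -1×-2 + -2×1 = 0
C[1][0] = 0×-2 + 1×3 = 3
C[1][1] = 0×-2 + 1×1 = 1
Result: [[-4, 0], [3, 1]]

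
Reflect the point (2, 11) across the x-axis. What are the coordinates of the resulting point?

Reflection across x-axis: (2, 11) → (2, -11)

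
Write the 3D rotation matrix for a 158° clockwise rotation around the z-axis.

Rotation matrix for clockwise 158° around z-axis:
A clockwise rotation by 158° is a counterclockwise rotation by -158°.
cos(-158°) = -0.9272, sin(-158°) = -0.3746
Result: [[-0.9272, 0.3746, 0], [-0.3746, -0.9272, 0], [0, 0, 1]]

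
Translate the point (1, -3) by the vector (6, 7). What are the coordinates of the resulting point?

Translation by (6, 7) (homogeneous matrix [[1, 0, 6], [0, 1, 7], [0, 0, 1]]):
x' = 1 + 6 = 7
y' = -3 + 7 = 4
Result: (7, 4)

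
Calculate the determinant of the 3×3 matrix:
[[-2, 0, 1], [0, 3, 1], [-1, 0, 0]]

Expansion along first row:
det = -2·det([[3,1],[0,0]]) - 0·det([[0,1],[-1,0]]) + 1·det([[0,3],[-1,0]])
    = -2·(3·0 - 1·0) - 0·(0·0 - 1·-1) + 1·(0·0 - 3·-1)
    = -2·0 - 0·1 + 1·3
    = 0 + 0 + 3 = 3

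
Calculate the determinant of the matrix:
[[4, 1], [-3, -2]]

For a 2×2 matrix [[a, b], [c, d]], det = ad - bc
det = (4)(-2) - (1)(-3) = -8 - -3 = -5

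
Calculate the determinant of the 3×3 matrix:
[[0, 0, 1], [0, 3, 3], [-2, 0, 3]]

Expansion along first row:
det = 0·det([[3,3],[0,3]]) - 0·det([[0,3],[-2,3]]) + 1·det([[0,3],[-2,0]])
    = 0·(3·3 - 3·0) - 0·(0·3 - 3·-2) + 1·(0·0 - 3·-2)
    = 0·9 - 0·6 + 1·6
    = 0 + 0 + 6 = 6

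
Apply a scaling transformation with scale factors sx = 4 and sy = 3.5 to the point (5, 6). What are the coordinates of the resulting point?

Scaling matrix:
[[4, 0], [0, 3.50]]
Result: (5 × 4, 6 × 3.5) = (20, 21)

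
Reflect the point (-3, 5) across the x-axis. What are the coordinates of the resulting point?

Reflection across x-axis: (-3, 5) → (-3, -5)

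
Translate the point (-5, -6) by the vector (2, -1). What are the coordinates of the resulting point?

Translation by (2, -1) (homogeneous matrix [[1, 0, 2], [0, 1, -1], [0, 0, 1]]):
x' = -5 + 2 = -3
y' = -6 + -1 = -7
Result: (-3, -7)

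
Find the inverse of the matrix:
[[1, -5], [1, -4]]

For [[a,b],[c,d]], inverse = (1/det)·[[d,-b],[-c,a]]
det = (1)(-4) - (-5)(1) = -4 - -5 = 1
Inverse = [[-4, 5], [-1, 1]]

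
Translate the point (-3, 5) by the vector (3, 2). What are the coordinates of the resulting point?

Translation by (3, 2) (homogeneous matrix [[1, 0, 3], [0, 1, 2], [0, 0, 1]]):
x' = -3 + 3 = 0
y' = 5 + 2 = 7
Result: (0, 7)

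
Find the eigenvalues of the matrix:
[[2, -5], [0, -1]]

Characteristic equation: det(A - λI) = 0
λ² - (trace)λ + (det) = 0
trace = 2 + -1 = 1, det = (2)(-1) - (-5)(0) = -2
λ² - (1)λ + (-2) = 0
λ = (1 ± √((1)² - 4·(-2))) / 2 = (1 ± √9) / 2
Solving: λ = -1, 2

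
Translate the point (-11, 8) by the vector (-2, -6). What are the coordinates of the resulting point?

Translation by (-2, -6) (homogeneous matrix [[1, 0, -2], [0, 1, -6], [0, 0, 1]]):
x' = -11 + -2 = -13
y' = 8 + -6 = 2
Result: (-13, 2)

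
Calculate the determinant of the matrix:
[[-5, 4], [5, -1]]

For a 2×2 matrix [[a, b], [c, d]], det = ad - bc
det = (-5)(-1) - (4)(5) = 5 - 20 = -15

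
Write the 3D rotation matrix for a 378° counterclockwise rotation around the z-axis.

Rotation matrix for counterclockwise 378° around z-axis:
cos(378°) = 0.9511, sin(378°) = 0.3090
Result: [[0.9511, -0.3090, 0], [0.3090, 0.9511, 0], [0, 0, 1]]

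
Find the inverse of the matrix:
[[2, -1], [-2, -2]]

For [[a,b],[c,d]], inverse = (1/det)·[[d,-b],[-c,a]]
det = (2)(-2) - (-1)(-2) = -4 - 2 = -6
Inverse = (1/-6)·[[-2, 1], [2, 2]]
= [[1/3, -1/6], [-1/3, -1/3]]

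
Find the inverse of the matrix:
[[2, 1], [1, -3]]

For [[a,b],[c,d]], inverse = (1/det)·[[d,-b],[-c,a]]
det = (2)(-3) - (1)(1) = -6 - 1 = -7
Inverse = (1/-7)·[[-3, -1], [-1, 2]]
= [[3/7, 1/7], [1/7, -2/7]]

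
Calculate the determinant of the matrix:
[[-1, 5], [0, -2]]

For a 2×2 matrix [[a, b], [c, d]], det = ad - bc
det = (-1)(-2) - (5)(0) = 2 - 0 = 2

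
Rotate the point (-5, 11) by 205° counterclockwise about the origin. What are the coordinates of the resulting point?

Rotation matrix for 205°: [[cos 205°, -sin 205°], [sin 205°, cos 205°]] ≈ [[-0.906308, 0.422618], [-0.422618, -0.906308]]
[[-0.906308, 0.422618], [-0.422618, -0.906308]] × [-5, 11]ᵀ ≈ [9.1803, -7.8563]ᵀ
Result: (9.1803, -7.8563)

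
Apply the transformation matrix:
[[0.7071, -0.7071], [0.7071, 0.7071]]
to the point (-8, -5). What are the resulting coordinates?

Matrix multiplication:
[[0.7071, -0.7071], [0.7071, 0.7071]] × [-8, -5]ᵀ
= [(0.7071)(-8) + (-0.7071)(-5), (0.7071)(-8) + (0.7071)(-5)]ᵀ
= [-2.1213, -9.1923]ᵀ
Result: (-2.1213, -9.1923)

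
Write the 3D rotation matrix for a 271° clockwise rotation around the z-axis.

Rotation matrix for clockwise 271° around z-axis:
A clockwise rotation by 271° is a counterclockwise rotation by -271°.
cos(-271°) = 0.0175, sin(-271°) = 0.9998
Result: [[0.0175, -0.9998, 0], [0.9998, 0.0175, 0], [0, 0, 1]]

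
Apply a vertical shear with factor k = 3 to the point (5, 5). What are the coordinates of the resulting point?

Shear matrix for vertical shear with factor k = 3:
[[1, 0], [3, 1]]
Result: (5, 5) → (5, 20)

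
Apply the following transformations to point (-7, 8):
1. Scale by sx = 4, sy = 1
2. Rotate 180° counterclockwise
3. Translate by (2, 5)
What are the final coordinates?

Step 1: Scale → (-28, 8)
Step 2: Rotate 180° → (28, -8)
Step 3: Translate → (30, -3)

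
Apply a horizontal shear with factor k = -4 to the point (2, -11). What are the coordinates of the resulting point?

Shear matrix for horizontal shear with factor k = -4:
[[1, -4], [0, 1]]
Result: (2, -11) → (46, -11)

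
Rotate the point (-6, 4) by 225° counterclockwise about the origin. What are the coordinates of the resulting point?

Rotation matrix for 225°: [[cos 225°, -sin 225°], [sin 225°, cos 225°]] ≈ [[-0.707107, 0.707107], [-0.707107, -0.707107]]
[[-0.707107, 0.707107], [-0.707107, -0.707107]] × [-6, 4]ᵀ ≈ [7.0711, 1.4142]ᵀ
Result: (7.0711, 1.4142)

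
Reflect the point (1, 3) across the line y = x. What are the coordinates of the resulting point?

Reflection across line y = x: (1, 3) → (3, 1)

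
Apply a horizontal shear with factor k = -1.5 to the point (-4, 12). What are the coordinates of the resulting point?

Shear matrix for horizontal shear with factor k = -1.5:
[[1, -1.50], [0, 1]]
Result: (-4, 12) → (-22, 12)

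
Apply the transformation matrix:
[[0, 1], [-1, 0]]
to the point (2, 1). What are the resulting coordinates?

Matrix multiplication:
[[0, 1], [-1, 0]] × [2, 1]ᵀ
= [(0)(2) + (1)(1), (-1)(2) + (0)(1)]ᵀ
= [1, -2]ᵀ
Result: (1, -2)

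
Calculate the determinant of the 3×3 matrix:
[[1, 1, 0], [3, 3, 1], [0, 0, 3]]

Expansion along first row:
det = 1·det([[3,1],[0,3]]) - 1·det([[3,1],[0,3]]) + 0·det([[3,3],[0,0]])
    = 1·(3·3 - 1·0) - 1·(3·3 - 1·0) + 0·(3·0 - 3·0)
    = 1·9 - 1·9 + 0·0
    = 9 + -9 + 0 = 0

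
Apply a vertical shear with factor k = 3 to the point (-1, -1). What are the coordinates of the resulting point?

Shear matrix for vertical shear with factor k = 3:
[[1, 0], [3, 1]]
Result: (-1, -1) → (-1, -4)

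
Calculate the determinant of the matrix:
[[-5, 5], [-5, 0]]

For a 2×2 matrix [[a, b], [c, d]], det = ad - bc
det = (-5)(0) - (5)(-5) = 0 - -25 = 25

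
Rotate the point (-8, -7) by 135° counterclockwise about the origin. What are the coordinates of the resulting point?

Rotation matrix for 135°: [[cos 135°, -sin 135°], [sin 135°, cos 135°]] ≈ [[-0.707107, -0.707107], [0.707107, -0.707107]]
[[-0.707107, -0.707107], [0.707107, -0.707107]] × [-8, -7]ᵀ ≈ [10.6066, -0.7071]ᵀ
Result: (10.6066, -0.7071)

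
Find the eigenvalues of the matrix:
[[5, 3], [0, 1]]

Characteristic equation: det(A - λI) = 0
λ² - (trace)λ + (det) = 0
trace = 5 + 1 = 6, det = (5)(1) - (3)(0) = 5
λ² - (6)λ + (5) = 0
λ = (6 ± √((6)² - 4·(5))) / 2 = (6 ± √16) / 2
Solving: λ = 1, 5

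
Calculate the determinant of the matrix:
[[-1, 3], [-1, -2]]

For a 2×2 matrix [[a, b], [c, d]], det = ad - bc
det = (-1)(-2) - (3)(-1) = 2 - -3 = 5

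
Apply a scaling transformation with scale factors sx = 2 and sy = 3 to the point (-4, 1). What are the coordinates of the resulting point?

Scaling matrix:
[[2, 0], [0, 3]]
Result: (-4 × 2, 1 × 3) = (-8, 3)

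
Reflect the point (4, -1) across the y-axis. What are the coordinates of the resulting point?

Reflection across y-axis: (4, -1) → (-4, -1)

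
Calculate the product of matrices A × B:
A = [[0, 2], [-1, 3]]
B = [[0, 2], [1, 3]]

Matrix multiplication:
C[0][0] = 0×0 + 2×1 = 2
C[0][1] = 0×2 + 2×3 = 6
C[1][0] = -1×0 + 3×1 = 3
C[1][1] = -1×2 + 3×3 = 7
Result: [[2, 6], [3, 7]]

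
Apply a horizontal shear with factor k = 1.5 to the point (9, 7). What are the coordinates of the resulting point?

Shear matrix for horizontal shear with factor k = 1.5:
[[1, 1.50], [0, 1]]
Result: (9, 7) → (19.5, 7)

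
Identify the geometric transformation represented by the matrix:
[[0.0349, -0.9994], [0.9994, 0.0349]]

This matrix represents: rotation by 88° counterclockwise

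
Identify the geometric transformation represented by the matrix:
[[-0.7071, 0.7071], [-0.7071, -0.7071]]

This matrix represents: rotation by 225° counterclockwise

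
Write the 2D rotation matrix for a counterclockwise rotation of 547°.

Rotation matrix formula: [[cos θ, -sin θ], [sin θ, cos θ]]
For θ = 547°:
cos(547°) = -0.9925
sin(547°) = -0.1219
Result: [[-0.9925, 0.1219], [-0.1219, -0.9925]]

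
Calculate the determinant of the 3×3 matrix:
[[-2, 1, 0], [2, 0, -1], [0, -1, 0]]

Expansion along first row:
det = -2·det([[0,-1],[-1,0]]) - 1·det([[2,-1],[0,0]]) + 0·det([[2,0],[0,-1]])
    = -2·(0·0 - -1·-1) - 1·(2·0 - -1·0) + 0·(2·-1 - 0·0)
    = -2·-1 - 1·0 + 0·-2
    = 2 + 0 + 0 = 2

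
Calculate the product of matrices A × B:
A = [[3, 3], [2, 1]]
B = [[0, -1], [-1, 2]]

Matrix multiplication:
C[0][0] = 3×0 + 3×-1 = -3
C[0][1] = 3×-1 + 3×2 = 3
C[1][0] = 2×0 + 1×-1 = -1
C[1][1] = 2×-1 + 1×2 = 0
Result: [[-3, 3], [-1, 0]]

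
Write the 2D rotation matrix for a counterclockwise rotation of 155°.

Rotation matrix formula: [[cos θ, -sin θ], [sin θ, cos θ]]
For θ = 155°:
cos(155°) = -0.9063
sin(155°) = 0.4226
Result: [[-0.9063, -0.4226], [0.4226, -0.9063]]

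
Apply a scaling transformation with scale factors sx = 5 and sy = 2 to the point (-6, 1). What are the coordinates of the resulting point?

Scaling matrix:
[[5, 0], [0, 2]]
Result: (-6 × 5, 1 × 2) = (-30, 2)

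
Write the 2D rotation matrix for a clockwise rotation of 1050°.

Rotation matrix formula: [[cos θ, -sin θ], [sin θ, cos θ]]
A clockwise rotation by 1050° is equivalent to a counterclockwise rotation by -1050°.
For θ = -1050°:
cos(-1050°) = √3/2
sin(-1050°) = 1/2
Result: [[√3/2, -1/2], [1/2, √3/2]]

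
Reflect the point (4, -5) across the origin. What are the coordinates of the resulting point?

Reflection across origin: (4, -5) → (-4, 5)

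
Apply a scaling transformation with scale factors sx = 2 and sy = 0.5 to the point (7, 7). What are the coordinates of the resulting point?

Scaling matrix:
[[2, 0], [0, 0.50]]
Result: (7 × 2, 7 × 0.5) = (14, 3.5)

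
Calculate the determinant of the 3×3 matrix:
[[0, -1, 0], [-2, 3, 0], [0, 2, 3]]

Expansion along first row:
det = 0·det([[3,0],[2,3]]) - -1·det([[-2,0],[0,3]]) + 0·det([[-2,3],[0,2]])
    = 0·(3·3 - 0·2) - -1·(-2·3 - 0·0) + 0·(-2·2 - 3·0)
    = 0·9 - -1·-6 + 0·-4
    = 0 + -6 + 0 = -6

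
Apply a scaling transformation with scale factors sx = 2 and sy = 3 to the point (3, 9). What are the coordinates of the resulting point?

Scaling matrix:
[[2, 0], [0, 3]]
Result: (3 × 2, 9 × 3) = (6, 27)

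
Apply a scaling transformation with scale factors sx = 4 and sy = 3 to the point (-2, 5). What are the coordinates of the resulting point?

Scaling matrix:
[[4, 0], [0, 3]]
Result: (-2 × 4, 5 × 3) = (-8, 15)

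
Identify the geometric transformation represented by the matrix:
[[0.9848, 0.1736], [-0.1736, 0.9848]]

This matrix represents: rotation by 350° counterclockwise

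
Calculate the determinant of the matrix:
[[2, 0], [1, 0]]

For a 2×2 matrix [[a, b], [c, d]], det = ad - bc
det = (2)(0) - (0)(1) = 0 - 0 = 0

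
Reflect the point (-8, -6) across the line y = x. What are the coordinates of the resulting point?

Reflection across line y = x: (-8, -6) → (-6, -8)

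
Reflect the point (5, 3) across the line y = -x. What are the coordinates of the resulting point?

Reflection across line y = -x: (5, 3) → (-3, -5)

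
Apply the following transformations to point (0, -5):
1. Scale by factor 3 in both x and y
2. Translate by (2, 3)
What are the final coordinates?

Step 1: Scale (0, -5) by 3 → (0, -15)
Step 2: Translate by (2, 3) → (2, -12)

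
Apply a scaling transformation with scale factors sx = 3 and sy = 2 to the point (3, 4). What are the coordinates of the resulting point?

Scaling matrix:
[[3, 0], [0, 2]]
Result: (3 × 3, 4 × 2) = (9, 8)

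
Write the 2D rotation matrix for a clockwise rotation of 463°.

Rotation matrix formula: [[cos θ, -sin θ], [sin θ, cos θ]]
A clockwise rotation by 463° is equivalent to a counterclockwise rotation by -463°.
For θ = -463°:
cos(-463°) = -0.2250
sin(-463°) = -0.9744
Result: [[-0.2250, 0.9744], [-0.9744, -0.2250]]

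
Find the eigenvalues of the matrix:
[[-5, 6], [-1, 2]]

Characteristic equation: det(A - λI) = 0
λ² - (trace)λ + (det) = 0
trace = -5 + 2 = -3, det = (-5)(2) - (6)(-1) = -4
λ² - (-3)λ + (-4) = 0
λ = (-3 ± √((-3)² - 4·(-4))) / 2 = (-3 ± √25) / 2
Solving: λ = -4, 1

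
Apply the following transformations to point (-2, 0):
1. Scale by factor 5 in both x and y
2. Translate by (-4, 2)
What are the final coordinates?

Step 1: Scale (-2, 0) by 5 → (-10, 0)
Step 2: Translate by (-4, 2) → (-14, 2)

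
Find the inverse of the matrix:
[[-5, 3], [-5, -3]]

For [[a,b],[c,d]], inverse = (1/det)·[[d,-b],[-c,a]]
det = (-5)(-3) - (3)(-5) = 15 - -15 = 30
Inverse = (1/30)·[[-3, -3], [5, -5]]
= [[-1/10, -1/10], [1/6, -1/6]]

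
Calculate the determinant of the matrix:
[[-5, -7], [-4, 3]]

For a 2×2 matrix [[a, b], [c, d]], det = ad - bc
det = (-5)(3) - (-7)(-4) = -15 - 28 = -43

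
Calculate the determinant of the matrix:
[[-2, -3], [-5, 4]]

For a 2×2 matrix [[a, b], [c, d]], det = ad - bc
det = (-2)(4) - (-3)(-5) = -8 - 15 = -23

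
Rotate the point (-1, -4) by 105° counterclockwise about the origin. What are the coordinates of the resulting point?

Rotation matrix for 105°: [[cos 105°, -sin 105°], [sin 105°, cos 105°]] ≈ [[-0.258819, -0.965926], [0.965926, -0.258819]]
[[-0.258819, -0.965926], [0.965926, -0.258819]] × [-1, -4]ᵀ ≈ [4.1225, 0.0694]ᵀ
Result: (4.1225, 0.0694)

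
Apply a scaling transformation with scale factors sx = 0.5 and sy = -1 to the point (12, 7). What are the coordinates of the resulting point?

Scaling matrix:
[[0.50, 0], [0, -1]]
Result: (12 × 0.5, 7 × -1) = (6, -7)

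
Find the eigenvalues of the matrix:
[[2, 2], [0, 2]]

Characteristic equation: det(A - λI) = 0
λ² - (trace)λ + (det) = 0
trace = 2 + 2 = 4, det = (2)(2) - (2)(0) = 4
λ² - (4)λ + (4) = 0
λ = (4 ± √((4)² - 4·(4))) / 2 = (4 ± √0) / 2
Solving: λ = 2, 2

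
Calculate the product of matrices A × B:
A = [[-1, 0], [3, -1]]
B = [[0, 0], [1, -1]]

Matrix multiplication:
C[0][0] = -1×0 + 0×1 = 0
C[0][1] = -1×0 + 0×-1 = 0
C[1][0] = 3×0 + -1×1 = -1
C[1][1] = 3×0 + -1×-1 = 1
Result: [[0, 0], [-1, 1]]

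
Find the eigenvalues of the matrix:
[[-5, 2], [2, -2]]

Characteristic equation: det(A - λI) = 0
λ² - (trace)λ + (det) = 0
trace = -5 + -2 = -7, det = (-5)(-2) - (2)(2) = 6
λ² - (-7)λ + (6) = 0
λ = (-7 ± √((-7)² - 4·(6))) / 2 = (-7 ± √25) / 2
Solving: λ = -6, -1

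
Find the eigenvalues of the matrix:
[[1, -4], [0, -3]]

Characteristic equation: det(A - λI) = 0
λ² - (trace)λ + (det) = 0
trace = 1 + -3 = -2, det = (1)(-3) - (-4)(0) = -3
λ² - (-2)λ + (-3) = 0
λ = (-2 ± √((-2)² - 4·(-3))) / 2 = (-2 ± √16) / 2
Solving: λ = -3, 1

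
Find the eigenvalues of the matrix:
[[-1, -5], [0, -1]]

Characteristic equation: det(A - λI) = 0
λ² - (trace)λ + (det) = 0
trace = -1 + -1 = -2, det = (-1)(-1) - (-5)(0) = 1
λ² - (-2)λ + (1) = 0
λ = (-2 ± √((-2)² - 4·(1))) / 2 = (-2 ± √0) / 2
Solving: λ = -1, -1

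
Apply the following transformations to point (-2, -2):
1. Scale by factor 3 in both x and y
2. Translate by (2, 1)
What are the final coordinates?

Step 1: Scale (-2, -2) by 3 → (-6, -6)
Step 2: Translate by (2, 1) → (-4, -5)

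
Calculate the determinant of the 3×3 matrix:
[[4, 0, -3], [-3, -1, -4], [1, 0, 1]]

Expansion along first row:
det = 4·det([[-1,-4],[0,1]]) - 0·det([[-3,-4],[1,1]]) + -3·det([[-3,-1],[1,0]])
    = 4·(-1·1 - -4·0) - 0·(-3·1 - -4·1) + -3·(-3·0 - -1·1)
    = 4·-1 - 0·1 + -3·1
    = -4 + 0 + -3 = -7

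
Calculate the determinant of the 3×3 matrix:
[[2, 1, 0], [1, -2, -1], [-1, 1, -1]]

Expansion along first row:
det = 2·det([[-2,-1],[1,-1]]) - 1·det([[1,-1],[-1,-1]]) + 0·det([[1,-2],[-1,1]])
    = 2·(-2·-1 - -1·1) - 1·(1·-1 - -1·-1) + 0·(1·1 - -2·-1)
    = 2·3 - 1·-2 + 0·-1
    = 6 + 2 + 0 = 8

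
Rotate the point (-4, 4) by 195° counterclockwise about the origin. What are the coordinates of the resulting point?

Rotation matrix for 195°: [[cos 195°, -sin 195°], [sin 195°, cos 195°]] ≈ [[-0.965926, 0.258819], [-0.258819, -0.965926]]
[[-0.965926, 0.258819], [-0.258819, -0.965926]] × [-4, 4]ᵀ ≈ [4.8990, -2.8284]ᵀ
Result: (4.8990, -2.8284)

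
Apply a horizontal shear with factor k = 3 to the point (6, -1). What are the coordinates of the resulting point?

Shear matrix for horizontal shear with factor k = 3:
[[1, 3], [0, 1]]
Result: (6, -1) → (3, -1)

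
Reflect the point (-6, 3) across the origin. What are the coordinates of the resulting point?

Reflection across origin: (-6, 3) → (6, -3)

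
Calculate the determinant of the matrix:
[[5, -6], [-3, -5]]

For a 2×2 matrix [[a, b], [c, d]], det = ad - bc
det = (5)(-5) - (-6)(-3) = -25 - 18 = -43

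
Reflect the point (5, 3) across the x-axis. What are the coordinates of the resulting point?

Reflection across x-axis: (5, 3) → (5, -3)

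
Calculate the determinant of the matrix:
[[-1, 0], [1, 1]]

For a 2×2 matrix [[a, b], [c, d]], det = ad - bc
det = (-1)(1) - (0)(1) = -1 - 0 = -1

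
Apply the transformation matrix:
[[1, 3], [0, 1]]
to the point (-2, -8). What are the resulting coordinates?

Matrix multiplication:
[[1, 3], [0, 1]] × [-2, -8]ᵀ
= [(1)(-2) + (3)(-8), (0)(-2) + (1)(-8)]ᵀ
= [-26, -8]ᵀ
Result: (-26, -8)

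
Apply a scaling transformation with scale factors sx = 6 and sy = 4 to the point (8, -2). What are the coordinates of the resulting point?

Scaling matrix:
[[6, 0], [0, 4]]
Result: (8 × 6, -2 × 4) = (48, -8)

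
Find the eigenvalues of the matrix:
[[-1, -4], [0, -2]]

Characteristic equation: det(A - λI) = 0
λ² - (trace)λ + (det) = 0
trace = -1 + -2 = -3, det = (-1)(-2) - (-4)(0) = 2
λ² - (-3)λ + (2) = 0
λ = (-3 ± √((-3)² - 4·(2))) / 2 = (-3 ± √1) / 2
Solving: λ = -2, -1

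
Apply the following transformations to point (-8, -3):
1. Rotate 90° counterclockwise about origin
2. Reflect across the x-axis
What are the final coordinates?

Step 1: Rotate 90° → (3, -8)
Step 2: Reflect across x-axis → (3, 8)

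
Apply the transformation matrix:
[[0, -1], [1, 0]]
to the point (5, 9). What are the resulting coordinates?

Matrix multiplication:
[[0, -1], [1, 0]] × [5, 9]ᵀ
= [(0)(5) + (-1)(9), (1)(5) + (0)(9)]ᵀ
= [-9, 5]ᵀ
Result: (-9, 5)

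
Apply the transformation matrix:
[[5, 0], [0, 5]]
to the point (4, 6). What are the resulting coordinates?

Matrix multiplication:
[[5, 0], [0, 5]] × [4, 6]ᵀ
= [(5)(4) + (0)(6), (0)(4) + (5)(6)]ᵀ
= [20, 30]ᵀ
Result: (20, 30)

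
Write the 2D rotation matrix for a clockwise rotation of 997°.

Rotation matrix formula: [[cos θ, -sin θ], [sin θ, cos θ]]
A clockwise rotation by 997° is equivalent to a counterclockwise rotation by -997°.
For θ = -997°:
cos(-997°) = 0.1219
sin(-997°) = 0.9925
Result: [[0.1219, -0.9925], [0.9925, 0.1219]]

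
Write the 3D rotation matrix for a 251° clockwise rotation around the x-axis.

Rotation matrix for clockwise 251° around x-axis:
A clockwise rotation by 251° is a counterclockwise rotation by -251°.
cos(-251°) = -0.3256, sin(-251°) = 0.9455
Result: [[1, 0, 0], [0, -0.3256, -0.9455], [0, 0.9455, -0.3256]]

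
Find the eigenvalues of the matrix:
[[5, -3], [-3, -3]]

Characteristic equation: det(A - λI) = 0
λ² - (trace)λ + (det) = 0
trace = 5 + -3 = 2, det = (5)(-3) - (-3)(-3) = -24
λ² - (2)λ + (-24) = 0
λ = (2 ± √((2)² - 4·(-24))) / 2 = (2 ± √100) / 2
Solving: λ = -4, 6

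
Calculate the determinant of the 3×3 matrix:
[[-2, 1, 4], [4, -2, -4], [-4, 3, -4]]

Expansion along first row:
det = -2·det([[-2,-4],[3,-4]]) - 1·det([[4,-4],[-4,-4]]) + 4·det([[4,-2],[-4,3]])
    = -2·(-2·-4 - -4·3) - 1·(4·-4 - -4·-4) + 4·(4·3 - -2·-4)
    = -2·20 - 1·-32 + 4·4
    = -40 + 32 + 16 = 8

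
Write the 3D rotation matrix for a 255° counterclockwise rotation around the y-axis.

Rotation matrix for counterclockwise 255° around y-axis:
cos(255°) = -0.2588, sin(255°) = -0.9659
Result: [[-0.2588, 0, -0.9659], [0, 1, 0], [0.9659, 0, -0.2588]]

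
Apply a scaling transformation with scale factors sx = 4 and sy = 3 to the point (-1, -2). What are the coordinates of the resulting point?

Scaling matrix:
[[4, 0], [0, 3]]
Result: (-1 × 4, -2 × 3) = (-4, -6)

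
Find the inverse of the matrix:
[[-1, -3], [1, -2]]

For [[a,b],[c,d]], inverse = (1/det)·[[d,-b],[-c,a]]
det = (-1)(-2) - (-3)(1) = 2 - -3 = 5
Inverse = (1/5)·[[-2, 3], [-1, -1]]
= [[-2/5, 3/5], [-1/5, -1/5]]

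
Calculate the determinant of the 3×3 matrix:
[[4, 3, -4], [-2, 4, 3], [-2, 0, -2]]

Expansion along first row:
det = 4·det([[4,3],[0,-2]]) - 3·det([[-2,3],[-2,-2]]) + -4·det([[-2,4],[-2,0]])
    = 4·(4·-2 - 3·0) - 3·(-2·-2 - 3·-2) + -4·(-2·0 - 4·-2)
    = 4·-8 - 3·10 + -4·8
    = -32 + -30 + -32 = -94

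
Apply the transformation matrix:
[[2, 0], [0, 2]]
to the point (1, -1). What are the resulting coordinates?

Matrix multiplication:
[[2, 0], [0, 2]] × [1, -1]ᵀ
= [(2)(1) + (0)(-1), (0)(1) + (2)(-1)]ᵀ
= [2, -2]ᵀ
Result: (2, -2)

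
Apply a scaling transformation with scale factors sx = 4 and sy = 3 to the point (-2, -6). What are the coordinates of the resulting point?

Scaling matrix:
[[4, 0], [0, 3]]
Result: (-2 × 4, -6 × 3) = (-8, -18)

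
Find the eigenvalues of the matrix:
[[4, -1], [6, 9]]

Characteristic equation: det(A - λI) = 0
λ² - (trace)λ + (det) = 0
trace = 4 + 9 = 13, det = (4)(9) - (-1)(6) = 42
λ² - (13)λ + (42) = 0
λ = (13 ± √((13)² - 4·(42))) / 2 = (13 ± √1) / 2
Solving: λ = 6, 7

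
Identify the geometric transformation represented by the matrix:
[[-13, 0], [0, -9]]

This matrix represents: non-uniform scaling by sx = -13, sy = -9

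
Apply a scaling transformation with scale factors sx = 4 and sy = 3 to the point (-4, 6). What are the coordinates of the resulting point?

Scaling matrix:
[[4, 0], [0, 3]]
Result: (-4 × 4, 6 × 3) = (-16, 18)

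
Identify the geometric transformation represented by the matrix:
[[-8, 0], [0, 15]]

This matrix represents: non-uniform scaling by sx = -8, sy = 15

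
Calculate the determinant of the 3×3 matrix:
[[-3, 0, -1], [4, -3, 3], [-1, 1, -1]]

Expansion along first row:
det = -3·det([[-3,3],[1,-1]]) - 0·det([[4,3],[-1,-1]]) + -1·det([[4,-3],[-1,1]])
    = -3·(-3·-1 - 3·1) - 0·(4·-1 - 3·-1) + -1·(4·1 - -3·-1)
    = -3·0 - 0·-1 + -1·1
    = 0 + 0 + -1 = -1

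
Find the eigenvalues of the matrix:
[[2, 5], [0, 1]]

Characteristic equation: det(A - λI) = 0
λ² - (trace)λ + (det) = 0
trace = 2 + 1 = 3, det = (2)(1) - (5)(0) = 2
λ² - (3)λ + (2) = 0
λ = (3 ± √((3)² - 4·(2))) / 2 = (3 ± √1) / 2
Solving: λ = 1, 2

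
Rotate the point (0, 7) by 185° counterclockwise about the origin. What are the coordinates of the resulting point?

Rotation matrix for 185°: [[cos 185°, -sin 185°], [sin 185°, cos 185°]] ≈ [[-0.996195, 0.087156], [-0.087156, -0.996195]]
[[-0.996195, 0.087156], [-0.087156, -0.996195]] × [0, 7]ᵀ ≈ [0.6101, -6.9734]ᵀ
Result: (0.6101, -6.9734)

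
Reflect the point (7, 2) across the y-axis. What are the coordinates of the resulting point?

Reflection across y-axis: (7, 2) → (-7, 2)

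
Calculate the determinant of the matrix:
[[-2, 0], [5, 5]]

For a 2×2 matrix [[a, b], [c, d]], det = ad - bc
det = (-2)(5) - (0)(5) = -10 - 0 = -10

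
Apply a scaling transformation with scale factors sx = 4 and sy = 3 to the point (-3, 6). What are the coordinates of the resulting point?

Scaling matrix:
[[4, 0], [0, 3]]
Result: (-3 × 4, 6 × 3) = (-12, 18)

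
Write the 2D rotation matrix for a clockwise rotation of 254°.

Rotation matrix formula: [[cos θ, -sin θ], [sin θ, cos θ]]
A clockwise rotation by 254° is equivalent to a counterclockwise rotation by -254°.
For θ = -254°:
cos(-254°) = -0.2756
sin(-254°) = 0.9613
Result: [[-0.2756, -0.9613], [0.9613, -0.2756]]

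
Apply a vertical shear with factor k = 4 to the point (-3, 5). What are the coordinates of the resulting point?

Shear matrix for vertical shear with factor k = 4:
[[1, 0], [4, 1]]
Result: (-3, 5) → (-3, -7)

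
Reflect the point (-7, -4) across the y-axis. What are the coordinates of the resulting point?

Reflection across y-axis: (-7, -4) → (7, -4)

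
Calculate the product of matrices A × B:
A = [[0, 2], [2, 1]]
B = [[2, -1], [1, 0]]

Matrix multiplication:
C[0][0] = 0×2 + 2×1 = 2
C[0][1] = 0×-1 + 2×0 = 0
C[1][0] = 2×2 + 1×1 = 5
C[1][1] = 2×-1 + 1×0 = -2
Result: [[2, 0], [5, -2]]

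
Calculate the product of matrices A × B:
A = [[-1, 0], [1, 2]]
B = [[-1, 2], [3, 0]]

Matrix multiplication:
C[0][0] = -1×-1 + 0×3 = 1
C[0][1] = -1×2 + 0×0 = -2
C[1][0] = 1×-1 + 2×3 = 5
C[1][1] = 1×2 + 2×0 = 2
Result: [[1, -2], [5, 2]]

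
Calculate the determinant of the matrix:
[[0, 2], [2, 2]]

For a 2×2 matrix [[a, b], [c, d]], det = ad - bc
det = (0)(2) - (2)(2) = 0 - 4 = -4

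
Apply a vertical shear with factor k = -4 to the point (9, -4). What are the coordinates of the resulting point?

Shear matrix for vertical shear with factor k = -4:
[[1, 0], [-4, 1]]
Result: (9, -4) → (9, -40)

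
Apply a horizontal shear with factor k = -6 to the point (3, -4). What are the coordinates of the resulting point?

Shear matrix for horizontal shear with factor k = -6:
[[1, -6], [0, 1]]
Result: (3, -4) → (27, -4)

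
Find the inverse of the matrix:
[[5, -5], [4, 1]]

For [[a,b],[c,d]], inverse = (1/det)·[[d,-b],[-c,a]]
det = (5)(1) - (-5)(4) = 5 - -20 = 25
Inverse = (1/25)·[[1, 5], [-4, 5]]
= [[1/25, 1/5], [-4/25, 1/5]]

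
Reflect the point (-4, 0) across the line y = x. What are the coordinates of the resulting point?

Reflection across line y = x: (-4, 0) → (0, -4)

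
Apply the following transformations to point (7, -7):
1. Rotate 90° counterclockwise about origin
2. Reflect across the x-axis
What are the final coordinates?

Step 1: Rotate 90° → (7, 7)
Step 2: Reflect across x-axis → (7, -7)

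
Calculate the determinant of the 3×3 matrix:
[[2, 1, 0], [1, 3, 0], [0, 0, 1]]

Expansion along first row:
det = 2·det([[3,0],[0,1]]) - 1·det([[1,0],[0,1]]) + 0·det([[1,3],[0,0]])
    = 2·(3·1 - 0·0) - 1·(1·1 - 0·0) + 0·(1·0 - 3·0)
    = 2·3 - 1·1 + 0·0
    = 6 + -1 + 0 = 5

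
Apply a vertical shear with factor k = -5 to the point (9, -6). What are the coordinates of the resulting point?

Shear matrix for vertical shear with factor k = -5:
[[1, 0], [-5, 1]]
Result: (9, -6) → (9, -51)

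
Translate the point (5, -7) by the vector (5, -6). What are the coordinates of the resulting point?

Translation by (5, -6) (homogeneous matrix [[1, 0, 5], [0, 1, -6], [0, 0, 1]]):
x' = 5 + 5 = 10
y' = -7 + -6 = -13
Result: (10, -13)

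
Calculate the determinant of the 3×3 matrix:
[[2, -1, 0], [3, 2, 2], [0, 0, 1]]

Expansion along first row:
det = 2·det([[2,2],[0,1]]) - -1·det([[3,2],[0,1]]) + 0·det([[3,2],[0,0]])
    = 2·(2·1 - 2·0) - -1·(3·1 - 2·0) + 0·(3·0 - 2·0)
    = 2·2 - -1·3 + 0·0
    = 4 + 3 + 0 = 7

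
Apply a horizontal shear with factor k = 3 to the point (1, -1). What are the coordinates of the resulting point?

Shear matrix for horizontal shear with factor k = 3:
[[1, 3], [0, 1]]
Result: (1, -1) → (-2, -1)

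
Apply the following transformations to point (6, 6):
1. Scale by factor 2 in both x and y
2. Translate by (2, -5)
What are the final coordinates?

Step 1: Scale (6, 6) by 2 → (12, 12)
Step 2: Translate by (2, -5) → (14, 7)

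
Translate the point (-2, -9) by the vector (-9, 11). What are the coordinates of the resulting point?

Translation by (-9, 11) (homogeneous matrix [[1, 0, -9], [0, 1, 11], [0, 0, 1]]):
x' = -2 + -9 = -11
y' = -9 + 11 = 2
Result: (-11, 2)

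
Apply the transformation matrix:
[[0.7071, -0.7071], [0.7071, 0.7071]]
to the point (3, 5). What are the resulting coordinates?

Matrix multiplication:
[[0.7071, -0.7071], [0.7071, 0.7071]] × [3, 5]ᵀ
= [(0.7071)(3) + (-0.7071)(5), (0.7071)(3) + (0.7071)(5)]ᵀ
= [-1.4142, 5.6568]ᵀ
Result: (-1.4142, 5.6568)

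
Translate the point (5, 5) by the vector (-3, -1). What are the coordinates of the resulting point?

Translation by (-3, -1) (homogeneous matrix [[1, 0, -3], [0, 1, -1], [0, 0, 1]]):
x' = 5 + -3 = 2
y' = 5 + -1 = 4
Result: (2, 4)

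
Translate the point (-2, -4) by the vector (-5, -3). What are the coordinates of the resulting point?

Translation by (-5, -3) (homogeneous matrix [[1, 0, -5], [0, 1, -3], [0, 0, 1]]):
x' = -2 + -5 = -7
y' = -4 + -3 = -7
Result: (-7, -7)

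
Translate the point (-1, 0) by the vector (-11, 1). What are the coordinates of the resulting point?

Translation by (-11, 1) (homogeneous matrix [[1, 0, -11], [0, 1, 1], [0, 0, 1]]):
x' = -1 + -11 = -12
y' = 0 + 1 = 1
Result: (-12, 1)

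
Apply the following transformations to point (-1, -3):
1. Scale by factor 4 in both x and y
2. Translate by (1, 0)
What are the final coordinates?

Step 1: Scale (-1, -3) by 4 → (-4, -12)
Step 2: Translate by (1, 0) → (-3, -12)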